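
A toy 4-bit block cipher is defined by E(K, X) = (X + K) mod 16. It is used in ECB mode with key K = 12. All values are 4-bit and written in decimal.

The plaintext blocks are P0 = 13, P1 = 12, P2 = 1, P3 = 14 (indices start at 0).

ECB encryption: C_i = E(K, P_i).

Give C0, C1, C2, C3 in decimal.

C0 = 9, C1 = 8, C2 = 13, C3 = 10

C0: E(K, 13) = 9.
C1: E(K, 12) = 8.
C2: E(K, 1) = 13.
C3: E(K, 14) = 10.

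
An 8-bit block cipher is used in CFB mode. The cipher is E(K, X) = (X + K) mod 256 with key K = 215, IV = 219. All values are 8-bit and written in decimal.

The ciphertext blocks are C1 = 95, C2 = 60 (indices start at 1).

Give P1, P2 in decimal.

CFB decryption: P_i = C_i ⊕ E(K, C_{i−1}), with C_{0} = IV.
P1: E(K, 219) = 178; 95 ⊕ 178 = 237.
P2: E(K, 95) = 54; 60 ⊕ 54 = 10.

P1 = 237, P2 = 10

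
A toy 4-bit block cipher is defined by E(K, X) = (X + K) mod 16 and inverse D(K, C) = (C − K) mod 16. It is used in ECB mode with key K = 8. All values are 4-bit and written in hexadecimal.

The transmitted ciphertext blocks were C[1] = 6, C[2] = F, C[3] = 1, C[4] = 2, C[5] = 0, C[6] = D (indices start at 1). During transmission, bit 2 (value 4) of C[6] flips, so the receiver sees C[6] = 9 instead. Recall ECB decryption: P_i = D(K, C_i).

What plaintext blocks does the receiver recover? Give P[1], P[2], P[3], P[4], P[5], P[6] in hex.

Only C[6] changed, to 9. In ECB, a change in C_i affects only P_i. Decrypting the received ciphertext:
P[1]: D(K, 6) = E.
P[2]: D(K, F) = 7.
P[3]: D(K, 1) = 9.
P[4]: D(K, 2) = A.
P[5]: D(K, 0) = 8.
P[6]: D(K, 9) = 1.
Blocks that differ from the original plaintext: P[6].

P[1] = E, P[2] = 7, P[3] = 9, P[4] = A, P[5] = 8, P[6] = 1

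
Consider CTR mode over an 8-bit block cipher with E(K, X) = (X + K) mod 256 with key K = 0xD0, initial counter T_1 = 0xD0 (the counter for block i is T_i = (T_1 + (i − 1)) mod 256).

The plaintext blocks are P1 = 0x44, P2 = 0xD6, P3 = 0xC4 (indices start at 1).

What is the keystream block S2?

0xA1

CTR encryption: S_i = E(K, T_i) where T_i is the counter for block i; C_i = P_i ⊕ S_i.
C1: T = 0xD0, S = E(K, T) = 0xA0; 0x44 ⊕ 0xA0 = 0xE4.
C2: T = 0xD1, S = E(K, T) = 0xA1; 0xD6 ⊕ 0xA1 = 0x77.
So S2 = 0xA1.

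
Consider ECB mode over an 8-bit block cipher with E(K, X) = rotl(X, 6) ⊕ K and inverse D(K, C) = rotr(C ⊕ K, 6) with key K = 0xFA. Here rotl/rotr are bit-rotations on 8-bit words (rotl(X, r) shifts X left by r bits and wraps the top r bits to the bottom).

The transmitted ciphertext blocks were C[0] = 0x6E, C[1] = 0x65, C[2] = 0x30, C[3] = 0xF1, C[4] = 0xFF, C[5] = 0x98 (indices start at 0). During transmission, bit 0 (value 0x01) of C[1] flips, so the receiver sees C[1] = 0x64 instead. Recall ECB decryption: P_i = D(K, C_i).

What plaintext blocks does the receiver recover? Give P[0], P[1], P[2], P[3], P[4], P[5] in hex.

Only C[1] changed, to 0x64. In ECB, a change in C_i affects only P_i. Decrypting the received ciphertext:
P[0]: D(K, 0x6E) = 0x52.
P[1]: D(K, 0x64) = 0x7A.
P[2]: D(K, 0x30) = 0x2B.
P[3]: D(K, 0xF1) = 0x2C.
P[4]: D(K, 0xFF) = 0x14.
P[5]: D(K, 0x98) = 0x89.
Blocks that differ from the original plaintext: P[1].

P[0] = 0x52, P[1] = 0x7A, P[2] = 0x2B, P[3] = 0x2C, P[4] = 0x14, P[5] = 0x89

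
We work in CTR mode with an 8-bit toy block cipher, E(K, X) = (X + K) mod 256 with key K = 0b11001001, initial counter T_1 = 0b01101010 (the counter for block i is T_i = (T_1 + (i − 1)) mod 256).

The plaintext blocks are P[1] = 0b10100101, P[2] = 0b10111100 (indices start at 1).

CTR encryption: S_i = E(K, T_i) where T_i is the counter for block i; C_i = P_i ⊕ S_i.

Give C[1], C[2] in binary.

C[1]: T = 0b01101010, S = E(K, T) = 0b00110011; 0b10100101 ⊕ 0b00110011 = 0b10010110.
C[2]: T = 0b01101011, S = E(K, T) = 0b00110100; 0b10111100 ⊕ 0b00110100 = 0b10001000.

C[1] = 0b10010110, C[2] = 0b10001000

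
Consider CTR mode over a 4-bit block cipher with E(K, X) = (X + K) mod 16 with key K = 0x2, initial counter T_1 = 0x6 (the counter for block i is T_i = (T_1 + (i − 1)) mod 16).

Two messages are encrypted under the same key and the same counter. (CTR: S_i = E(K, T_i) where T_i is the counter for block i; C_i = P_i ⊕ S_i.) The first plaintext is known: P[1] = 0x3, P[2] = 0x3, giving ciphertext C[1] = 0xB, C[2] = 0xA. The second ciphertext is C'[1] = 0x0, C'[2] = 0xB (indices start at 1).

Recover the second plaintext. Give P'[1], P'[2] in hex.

In CTR with a reused counter, both messages share the same keystream S_i, so C_i ⊕ C'_i = P_i ⊕ P'_i and thus P'_i = P_i ⊕ C_i ⊕ C'_i.
P'[1]: 0x3 ⊕ 0xB ⊕ 0x0 = 0x8.
P'[2]: 0x3 ⊕ 0xA ⊕ 0xB = 0x2.

P'[1] = 0x8, P'[2] = 0x2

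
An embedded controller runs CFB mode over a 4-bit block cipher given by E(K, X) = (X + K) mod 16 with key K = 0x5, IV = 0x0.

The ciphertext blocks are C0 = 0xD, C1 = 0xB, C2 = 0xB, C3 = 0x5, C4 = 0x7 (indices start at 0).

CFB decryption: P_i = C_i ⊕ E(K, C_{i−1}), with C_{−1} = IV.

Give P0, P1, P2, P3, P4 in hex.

P0 = 0x8, P1 = 0x9, P2 = 0xB, P3 = 0x5, P4 = 0xD

P0: E(K, 0x0) = 0x5; 0xD ⊕ 0x5 = 0x8.
P1: E(K, 0xD) = 0x2; 0xB ⊕ 0x2 = 0x9.
P2: E(K, 0xB) = 0x0; 0xB ⊕ 0x0 = 0xB.
P3: E(K, 0xB) = 0x0; 0x5 ⊕ 0x0 = 0x5.
P4: E(K, 0x5) = 0xA; 0x7 ⊕ 0xA = 0xD.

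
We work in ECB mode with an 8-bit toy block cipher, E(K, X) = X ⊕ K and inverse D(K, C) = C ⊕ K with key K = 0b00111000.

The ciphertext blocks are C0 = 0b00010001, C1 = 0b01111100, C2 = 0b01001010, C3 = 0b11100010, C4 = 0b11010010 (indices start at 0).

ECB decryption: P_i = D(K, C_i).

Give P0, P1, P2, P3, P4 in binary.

P0: D(K, 0b00010001) = 0b00101001.
P1: D(K, 0b01111100) = 0b01000100.
P2: D(K, 0b01001010) = 0b01110010.
P3: D(K, 0b11100010) = 0b11011010.
P4: D(K, 0b11010010) = 0b11101010.

P0 = 0b00101001, P1 = 0b01000100, P2 = 0b01110010, P3 = 0b11011010, P4 = 0b11101010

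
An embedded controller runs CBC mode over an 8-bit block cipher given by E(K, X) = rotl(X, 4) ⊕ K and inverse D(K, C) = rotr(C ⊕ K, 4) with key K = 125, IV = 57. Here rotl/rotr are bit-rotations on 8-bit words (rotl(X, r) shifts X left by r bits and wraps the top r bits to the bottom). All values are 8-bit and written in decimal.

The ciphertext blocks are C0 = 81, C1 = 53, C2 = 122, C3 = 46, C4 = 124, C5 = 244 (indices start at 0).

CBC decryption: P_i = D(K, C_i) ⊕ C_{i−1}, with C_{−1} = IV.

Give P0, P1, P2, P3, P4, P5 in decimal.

P0: D(K, 81) = 194; 194 ⊕ 57 = 251.
P1: D(K, 53) = 132; 132 ⊕ 81 = 213.
P2: D(K, 122) = 112; 112 ⊕ 53 = 69.
P3: D(K, 46) = 53; 53 ⊕ 122 = 79.
P4: D(K, 124) = 16; 16 ⊕ 46 = 62.
P5: D(K, 244) = 152; 152 ⊕ 124 = 228.

P0 = 251, P1 = 213, P2 = 69, P3 = 79, P4 = 62, P5 = 228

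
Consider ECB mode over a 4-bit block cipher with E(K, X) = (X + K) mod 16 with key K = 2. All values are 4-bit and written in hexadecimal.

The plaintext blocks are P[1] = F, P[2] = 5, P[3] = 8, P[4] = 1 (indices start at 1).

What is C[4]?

C[4] = 3

ECB encryption: C_i = E(K, P_i).
C[4]: E(K, 1) = 3.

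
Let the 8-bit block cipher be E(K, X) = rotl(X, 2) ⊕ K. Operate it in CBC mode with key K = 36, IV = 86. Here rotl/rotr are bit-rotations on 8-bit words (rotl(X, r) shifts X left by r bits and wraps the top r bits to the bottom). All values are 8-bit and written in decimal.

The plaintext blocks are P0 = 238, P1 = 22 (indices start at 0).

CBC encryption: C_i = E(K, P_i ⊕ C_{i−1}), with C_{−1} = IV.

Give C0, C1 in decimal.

C0: P0 ⊕ 86 = 184; E(K, 184) = 198.
C1: P1 ⊕ 198 = 208; E(K, 208) = 103.

C0 = 198, C1 = 103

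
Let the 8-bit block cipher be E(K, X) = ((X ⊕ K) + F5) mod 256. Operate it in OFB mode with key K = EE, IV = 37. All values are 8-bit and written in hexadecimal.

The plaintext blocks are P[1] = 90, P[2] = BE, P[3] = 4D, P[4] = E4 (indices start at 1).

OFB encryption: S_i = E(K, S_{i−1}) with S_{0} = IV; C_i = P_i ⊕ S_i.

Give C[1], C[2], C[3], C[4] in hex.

C[1] = 5E, C[2] = AB, C[3] = BD, C[4] = F7

C[1]: S = E(K, 37) = CE; 90 ⊕ CE = 5E.
C[2]: S = E(K, CE) = 15; BE ⊕ 15 = AB.
C[3]: S = E(K, 15) = F0; 4D ⊕ F0 = BD.
C[4]: S = E(K, F0) = 13; E4 ⊕ 13 = F7.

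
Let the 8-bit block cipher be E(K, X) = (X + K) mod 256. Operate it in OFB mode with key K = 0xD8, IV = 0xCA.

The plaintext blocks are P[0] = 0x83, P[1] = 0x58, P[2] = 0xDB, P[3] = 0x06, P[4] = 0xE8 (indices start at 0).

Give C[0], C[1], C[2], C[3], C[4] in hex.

C[0] = 0x21, C[1] = 0x22, C[2] = 0x89, C[3] = 0x2C, C[4] = 0xEA

OFB encryption: S_i = E(K, S_{i−1}) with S_{−1} = IV; C_i = P_i ⊕ S_i.
C[0]: S = E(K, 0xCA) = 0xA2; 0x83 ⊕ 0xA2 = 0x21.
C[1]: S = E(K, 0xA2) = 0x7A; 0x58 ⊕ 0x7A = 0x22.
C[2]: S = E(K, 0x7A) = 0x52; 0xDB ⊕ 0x52 = 0x89.
C[3]: S = E(K, 0x52) = 0x2A; 0x06 ⊕ 0x2A = 0x2C.
C[4]: S = E(K, 0x2A) = 0x02; 0xE8 ⊕ 0x02 = 0xEA.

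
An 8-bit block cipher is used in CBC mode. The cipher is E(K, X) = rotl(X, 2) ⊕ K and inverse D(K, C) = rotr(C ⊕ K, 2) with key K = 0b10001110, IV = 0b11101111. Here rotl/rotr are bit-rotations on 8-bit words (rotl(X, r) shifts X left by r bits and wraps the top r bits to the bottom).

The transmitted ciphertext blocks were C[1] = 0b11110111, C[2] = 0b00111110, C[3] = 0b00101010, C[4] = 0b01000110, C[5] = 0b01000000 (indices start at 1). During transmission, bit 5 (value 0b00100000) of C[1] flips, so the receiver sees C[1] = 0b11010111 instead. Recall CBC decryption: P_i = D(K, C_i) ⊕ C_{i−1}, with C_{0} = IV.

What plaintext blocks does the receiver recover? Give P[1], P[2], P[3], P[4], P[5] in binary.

Only C[1] changed, to 0b11010111. In CBC, a change in C_i garbles P_i and flips the same bit in P_{i+1}. Decrypting the received ciphertext:
P[1]: D(K, 0b11010111) = 0b01010110; 0b01010110 ⊕ 0b11101111 = 0b10111001.
P[2]: D(K, 0b00111110) = 0b00101100; 0b00101100 ⊕ 0b11010111 = 0b11111011.
P[3]: D(K, 0b00101010) = 0b00101001; 0b00101001 ⊕ 0b00111110 = 0b00010111.
P[4]: D(K, 0b01000110) = 0b00110010; 0b00110010 ⊕ 0b00101010 = 0b00011000.
P[5]: D(K, 0b01000000) = 0b10110011; 0b10110011 ⊕ 0b01000110 = 0b11110101.
Blocks that differ from the original plaintext: P[1], P[2].

P[1] = 0b10111001, P[2] = 0b11111011, P[3] = 0b00010111, P[4] = 0b00011000, P[5] = 0b11110101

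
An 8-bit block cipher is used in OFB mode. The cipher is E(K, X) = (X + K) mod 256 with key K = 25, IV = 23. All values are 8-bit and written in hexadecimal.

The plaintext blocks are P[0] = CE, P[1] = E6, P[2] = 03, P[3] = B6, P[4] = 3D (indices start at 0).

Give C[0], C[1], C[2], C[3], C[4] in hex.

C[0] = 86, C[1] = 8B, C[2] = 91, C[3] = 01, C[4] = E1

OFB encryption: S_i = E(K, S_{i−1}) with S_{−1} = IV; C_i = P_i ⊕ S_i.
C[0]: S = E(K, 23) = 48; CE ⊕ 48 = 86.
C[1]: S = E(K, 48) = 6D; E6 ⊕ 6D = 8B.
C[2]: S = E(K, 6D) = 92; 03 ⊕ 92 = 91.
C[3]: S = E(K, 92) = B7; B6 ⊕ B7 = 01.
C[4]: S = E(K, B7) = DC; 3D ⊕ DC = E1.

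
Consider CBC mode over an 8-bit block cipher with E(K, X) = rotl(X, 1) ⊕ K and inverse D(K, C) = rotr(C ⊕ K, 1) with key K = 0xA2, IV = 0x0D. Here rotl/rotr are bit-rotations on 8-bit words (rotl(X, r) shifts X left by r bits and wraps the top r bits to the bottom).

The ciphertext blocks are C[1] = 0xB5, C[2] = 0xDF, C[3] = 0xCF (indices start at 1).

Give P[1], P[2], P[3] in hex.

P[1] = 0x86, P[2] = 0x0B, P[3] = 0x69

CBC decryption: P_i = D(K, C_i) ⊕ C_{i−1}, with C_{0} = IV.
P[1]: D(K, 0xB5) = 0x8B; 0x8B ⊕ 0x0D = 0x86.
P[2]: D(K, 0xDF) = 0xBE; 0xBE ⊕ 0xB5 = 0x0B.
P[3]: D(K, 0xCF) = 0xB6; 0xB6 ⊕ 0xDF = 0x69.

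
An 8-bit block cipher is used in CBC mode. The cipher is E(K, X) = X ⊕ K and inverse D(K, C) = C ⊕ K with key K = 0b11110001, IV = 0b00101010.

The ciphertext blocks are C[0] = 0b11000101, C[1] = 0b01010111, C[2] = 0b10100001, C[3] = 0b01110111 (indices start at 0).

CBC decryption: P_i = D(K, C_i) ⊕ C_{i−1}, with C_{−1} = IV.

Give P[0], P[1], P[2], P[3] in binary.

P[0] = 0b00011110, P[1] = 0b01100011, P[2] = 0b00000111, P[3] = 0b00100111

P[0]: D(K, 0b11000101) = 0b00110100; 0b00110100 ⊕ 0b00101010 = 0b00011110.
P[1]: D(K, 0b01010111) = 0b10100110; 0b10100110 ⊕ 0b11000101 = 0b01100011.
P[2]: D(K, 0b10100001) = 0b01010000; 0b01010000 ⊕ 0b01010111 = 0b00000111.
P[3]: D(K, 0b01110111) = 0b10000110; 0b10000110 ⊕ 0b10100001 = 0b00100111.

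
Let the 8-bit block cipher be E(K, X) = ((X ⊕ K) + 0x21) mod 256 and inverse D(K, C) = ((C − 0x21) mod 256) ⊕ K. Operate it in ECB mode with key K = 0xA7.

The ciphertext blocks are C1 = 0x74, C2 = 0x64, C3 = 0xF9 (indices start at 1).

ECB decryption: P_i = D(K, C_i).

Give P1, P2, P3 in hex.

P1: D(K, 0x74) = 0xF4.
P2: D(K, 0x64) = 0xE4.
P3: D(K, 0xF9) = 0x7F.

P1 = 0xF4, P2 = 0xE4, P3 = 0x7F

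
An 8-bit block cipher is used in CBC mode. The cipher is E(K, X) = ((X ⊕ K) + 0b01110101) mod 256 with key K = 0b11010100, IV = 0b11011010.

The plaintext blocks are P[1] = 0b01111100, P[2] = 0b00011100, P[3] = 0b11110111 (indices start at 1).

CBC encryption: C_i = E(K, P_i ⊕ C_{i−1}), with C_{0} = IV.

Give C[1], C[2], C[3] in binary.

C[1]: P[1] ⊕ 0b11011010 = 0b10100110; E(K, 0b10100110) = 0b11100111.
C[2]: P[2] ⊕ 0b11100111 = 0b11111011; E(K, 0b11111011) = 0b10100100.
C[3]: P[3] ⊕ 0b10100100 = 0b01010011; E(K, 0b01010011) = 0b11111100.

C[1] = 0b11100111, C[2] = 0b10100100, C[3] = 0b11111100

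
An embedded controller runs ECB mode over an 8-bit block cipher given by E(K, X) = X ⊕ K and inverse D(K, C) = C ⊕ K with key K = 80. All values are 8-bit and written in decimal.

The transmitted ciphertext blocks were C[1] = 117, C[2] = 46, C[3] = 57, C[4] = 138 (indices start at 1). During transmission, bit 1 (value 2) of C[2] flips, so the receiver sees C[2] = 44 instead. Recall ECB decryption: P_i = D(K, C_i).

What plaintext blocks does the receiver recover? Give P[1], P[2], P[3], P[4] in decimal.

Only C[2] changed, to 44. In ECB, a change in C_i affects only P_i. Decrypting the received ciphertext:
P[1]: D(K, 117) = 37.
P[2]: D(K, 44) = 124.
P[3]: D(K, 57) = 105.
P[4]: D(K, 138) = 218.
Blocks that differ from the original plaintext: P[2].

P[1] = 37, P[2] = 124, P[3] = 105, P[4] = 218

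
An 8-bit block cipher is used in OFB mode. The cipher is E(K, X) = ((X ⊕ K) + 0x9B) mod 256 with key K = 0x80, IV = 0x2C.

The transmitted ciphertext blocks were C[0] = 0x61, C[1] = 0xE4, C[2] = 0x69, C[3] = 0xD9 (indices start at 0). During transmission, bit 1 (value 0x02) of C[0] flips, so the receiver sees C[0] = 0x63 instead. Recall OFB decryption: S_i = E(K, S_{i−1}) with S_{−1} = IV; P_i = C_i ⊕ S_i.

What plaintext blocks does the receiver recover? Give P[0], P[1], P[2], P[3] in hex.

P[0] = 0x24, P[1] = 0x86, P[2] = 0x14, P[3] = 0x41

Only C[0] changed, to 0x63. In OFB, a change in C_i flips the same bit in P_i only; the keystream is unaffected. Decrypting the received ciphertext:
P[0]: S = E(K, 0x2C) = 0x47; 0x63 ⊕ 0x47 = 0x24.
P[1]: S = E(K, 0x47) = 0x62; 0xE4 ⊕ 0x62 = 0x86.
P[2]: S = E(K, 0x62) = 0x7D; 0x69 ⊕ 0x7D = 0x14.
P[3]: S = E(K, 0x7D) = 0x98; 0xD9 ⊕ 0x98 = 0x41.
Blocks that differ from the original plaintext: P[0].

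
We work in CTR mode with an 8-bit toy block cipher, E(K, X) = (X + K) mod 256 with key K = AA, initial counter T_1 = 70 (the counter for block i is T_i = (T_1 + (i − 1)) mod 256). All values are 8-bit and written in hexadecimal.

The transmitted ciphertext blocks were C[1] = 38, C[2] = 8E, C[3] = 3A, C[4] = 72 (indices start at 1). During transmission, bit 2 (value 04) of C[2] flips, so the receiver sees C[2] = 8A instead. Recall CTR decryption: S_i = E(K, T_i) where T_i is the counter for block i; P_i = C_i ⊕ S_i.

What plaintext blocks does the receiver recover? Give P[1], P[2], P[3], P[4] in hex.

Only C[2] changed, to 8A. In CTR, a change in C_i flips the same bit in P_i only; the keystream is unaffected. Decrypting the received ciphertext:
P[1]: T = 70, S = E(K, T) = 1A; 38 ⊕ 1A = 22.
P[2]: T = 71, S = E(K, T) = 1B; 8A ⊕ 1B = 91.
P[3]: T = 72, S = E(K, T) = 1C; 3A ⊕ 1C = 26.
P[4]: T = 73, S = E(K, T) = 1D; 72 ⊕ 1D = 6F.
Blocks that differ from the original plaintext: P[2].

P[1] = 22, P[2] = 91, P[3] = 26, P[4] = 6F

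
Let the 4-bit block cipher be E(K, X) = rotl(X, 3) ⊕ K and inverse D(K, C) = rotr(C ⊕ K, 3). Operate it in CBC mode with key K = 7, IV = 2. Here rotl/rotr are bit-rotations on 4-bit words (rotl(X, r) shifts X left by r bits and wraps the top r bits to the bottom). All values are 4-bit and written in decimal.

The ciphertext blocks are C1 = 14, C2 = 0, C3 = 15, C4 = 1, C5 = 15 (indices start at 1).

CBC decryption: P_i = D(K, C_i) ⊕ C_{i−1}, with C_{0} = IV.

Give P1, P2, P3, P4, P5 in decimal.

P1 = 1, P2 = 0, P3 = 1, P4 = 3, P5 = 0

P1: D(K, 14) = 3; 3 ⊕ 2 = 1.
P2: D(K, 0) = 14; 14 ⊕ 14 = 0.
P3: D(K, 15) = 1; 1 ⊕ 0 = 1.
P4: D(K, 1) = 12; 12 ⊕ 15 = 3.
P5: D(K, 15) = 1; 1 ⊕ 1 = 0.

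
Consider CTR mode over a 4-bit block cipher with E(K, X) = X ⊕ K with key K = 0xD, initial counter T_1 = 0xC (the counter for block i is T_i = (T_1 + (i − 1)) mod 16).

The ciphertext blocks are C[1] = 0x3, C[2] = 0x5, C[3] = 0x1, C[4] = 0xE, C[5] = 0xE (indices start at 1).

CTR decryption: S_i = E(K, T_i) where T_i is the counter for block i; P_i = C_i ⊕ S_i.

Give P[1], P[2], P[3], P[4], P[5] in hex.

P[1] = 0x2, P[2] = 0x5, P[3] = 0x2, P[4] = 0xC, P[5] = 0x3

P[1]: T = 0xC, S = E(K, T) = 0x1; 0x3 ⊕ 0x1 = 0x2.
P[2]: T = 0xD, S = E(K, T) = 0x0; 0x5 ⊕ 0x0 = 0x5.
P[3]: T = 0xE, S = E(K, T) = 0x3; 0x1 ⊕ 0x3 = 0x2.
P[4]: T = 0xF, S = E(K, T) = 0x2; 0xE ⊕ 0x2 = 0xC.
P[5]: T = 0x0, S = E(K, T) = 0xD; 0xE ⊕ 0xD = 0x3.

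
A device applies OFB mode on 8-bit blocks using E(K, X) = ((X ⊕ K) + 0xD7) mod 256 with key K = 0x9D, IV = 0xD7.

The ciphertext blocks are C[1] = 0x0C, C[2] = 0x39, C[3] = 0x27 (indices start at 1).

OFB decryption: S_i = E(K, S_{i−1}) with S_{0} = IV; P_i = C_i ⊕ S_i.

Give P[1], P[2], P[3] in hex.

P[1]: S = E(K, 0xD7) = 0x21; 0x0C ⊕ 0x21 = 0x2D.
P[2]: S = E(K, 0x21) = 0x93; 0x39 ⊕ 0x93 = 0xAA.
P[3]: S = E(K, 0x93) = 0xE5; 0x27 ⊕ 0xE5 = 0xC2.

P[1] = 0x2D, P[2] = 0xAA, P[3] = 0xC2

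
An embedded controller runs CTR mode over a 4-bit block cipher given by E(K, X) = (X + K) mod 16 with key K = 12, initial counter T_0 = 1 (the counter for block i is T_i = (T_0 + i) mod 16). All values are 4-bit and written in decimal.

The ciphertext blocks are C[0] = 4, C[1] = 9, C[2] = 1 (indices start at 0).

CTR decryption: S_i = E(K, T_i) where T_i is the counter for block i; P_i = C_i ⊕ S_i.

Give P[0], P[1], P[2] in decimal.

P[0]: T = 1, S = E(K, T) = 13; 4 ⊕ 13 = 9.
P[1]: T = 2, S = E(K, T) = 14; 9 ⊕ 14 = 7.
P[2]: T = 3, S = E(K, T) = 15; 1 ⊕ 15 = 14.

P[0] = 9, P[1] = 7, P[2] = 14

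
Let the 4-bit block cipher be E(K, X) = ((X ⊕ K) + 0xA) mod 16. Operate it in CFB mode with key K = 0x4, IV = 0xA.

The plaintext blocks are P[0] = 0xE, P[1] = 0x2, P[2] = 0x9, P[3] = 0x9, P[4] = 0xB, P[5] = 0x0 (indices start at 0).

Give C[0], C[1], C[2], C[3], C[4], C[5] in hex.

CFB encryption: C_i = P_i ⊕ E(K, C_{i−1}), with C_{−1} = IV.
C[0]: E(K, 0xA) = 0x8; 0xE ⊕ 0x8 = 0x6.
C[1]: E(K, 0x6) = 0xC; 0x2 ⊕ 0xC = 0xE.
C[2]: E(K, 0xE) = 0x4; 0x9 ⊕ 0x4 = 0xD.
C[3]: E(K, 0xD) = 0x3; 0x9 ⊕ 0x3 = 0xA.
C[4]: E(K, 0xA) = 0x8; 0xB ⊕ 0x8 = 0x3.
C[5]: E(K, 0x3) = 0x1; 0x0 ⊕ 0x1 = 0x1.

C[0] = 0x6, C[1] = 0xE, C[2] = 0xD, C[3] = 0xA, C[4] = 0x3, C[5] = 0x1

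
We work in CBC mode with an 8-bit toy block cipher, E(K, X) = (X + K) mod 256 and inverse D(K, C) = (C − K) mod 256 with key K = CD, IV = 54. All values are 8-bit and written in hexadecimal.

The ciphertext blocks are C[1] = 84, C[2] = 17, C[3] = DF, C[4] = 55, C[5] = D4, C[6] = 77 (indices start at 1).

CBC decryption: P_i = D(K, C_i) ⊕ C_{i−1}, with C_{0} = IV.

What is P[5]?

P[5]: D(K, D4) = 07; 07 ⊕ 55 = 52.

P[5] = 52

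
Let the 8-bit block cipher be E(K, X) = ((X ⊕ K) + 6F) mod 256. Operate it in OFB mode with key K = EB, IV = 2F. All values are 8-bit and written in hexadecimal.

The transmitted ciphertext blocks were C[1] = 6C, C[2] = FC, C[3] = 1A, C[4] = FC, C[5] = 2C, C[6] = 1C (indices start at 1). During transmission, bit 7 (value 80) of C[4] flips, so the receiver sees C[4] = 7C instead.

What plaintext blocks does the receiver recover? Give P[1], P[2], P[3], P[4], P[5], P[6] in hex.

OFB decryption: S_i = E(K, S_{i−1}) with S_{0} = IV; P_i = C_i ⊕ S_i.
Only C[4] changed, to 7C. In OFB, a change in C_i flips the same bit in P_i only; the keystream is unaffected. Decrypting the received ciphertext:
P[1]: S = E(K, 2F) = 33; 6C ⊕ 33 = 5F.
P[2]: S = E(K, 33) = 47; FC ⊕ 47 = BB.
P[3]: S = E(K, 47) = 1B; 1A ⊕ 1B = 01.
P[4]: S = E(K, 1B) = 5F; 7C ⊕ 5F = 23.
P[5]: S = E(K, 5F) = 23; 2C ⊕ 23 = 0F.
P[6]: S = E(K, 23) = 37; 1C ⊕ 37 = 2B.
Blocks that differ from the original plaintext: P[4].

P[1] = 5F, P[2] = BB, P[3] = 01, P[4] = 23, P[5] = 0F, P[6] = 2B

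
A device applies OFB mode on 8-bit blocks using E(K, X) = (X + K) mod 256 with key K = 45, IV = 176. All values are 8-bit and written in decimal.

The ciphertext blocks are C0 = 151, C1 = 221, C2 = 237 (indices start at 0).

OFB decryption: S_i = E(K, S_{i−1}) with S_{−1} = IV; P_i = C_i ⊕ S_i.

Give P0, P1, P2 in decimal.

P0 = 74, P1 = 215, P2 = 218

P0: S = E(K, 176) = 221; 151 ⊕ 221 = 74.
P1: S = E(K, 221) = 10; 221 ⊕ 10 = 215.
P2: S = E(K, 10) = 55; 237 ⊕ 55 = 218.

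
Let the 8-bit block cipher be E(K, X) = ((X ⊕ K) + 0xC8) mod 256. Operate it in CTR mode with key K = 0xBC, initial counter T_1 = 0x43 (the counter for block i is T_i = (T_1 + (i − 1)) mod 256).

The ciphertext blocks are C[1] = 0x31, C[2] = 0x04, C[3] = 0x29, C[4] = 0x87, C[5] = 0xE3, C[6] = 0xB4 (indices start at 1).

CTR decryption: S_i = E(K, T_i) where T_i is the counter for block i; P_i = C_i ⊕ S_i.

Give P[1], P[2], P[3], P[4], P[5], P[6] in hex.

P[1]: T = 0x43, S = E(K, T) = 0xC7; 0x31 ⊕ 0xC7 = 0xF6.
P[2]: T = 0x44, S = E(K, T) = 0xC0; 0x04 ⊕ 0xC0 = 0xC4.
P[3]: T = 0x45, S = E(K, T) = 0xC1; 0x29 ⊕ 0xC1 = 0xE8.
P[4]: T = 0x46, S = E(K, T) = 0xC2; 0x87 ⊕ 0xC2 = 0x45.
P[5]: T = 0x47, S = E(K, T) = 0xC3; 0xE3 ⊕ 0xC3 = 0x20.
P[6]: T = 0x48, S = E(K, T) = 0xBC; 0xB4 ⊕ 0xBC = 0x08.

P[1] = 0xF6, P[2] = 0xC4, P[3] = 0xE8, P[4] = 0x45, P[5] = 0x20, P[6] = 0x08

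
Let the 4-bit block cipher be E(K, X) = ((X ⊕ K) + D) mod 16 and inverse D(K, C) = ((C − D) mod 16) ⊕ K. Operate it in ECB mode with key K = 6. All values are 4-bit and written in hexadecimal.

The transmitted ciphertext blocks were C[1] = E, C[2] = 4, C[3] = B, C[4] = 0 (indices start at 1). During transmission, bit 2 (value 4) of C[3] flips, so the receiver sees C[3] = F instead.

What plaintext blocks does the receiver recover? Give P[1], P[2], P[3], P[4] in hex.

ECB decryption: P_i = D(K, C_i).
Only C[3] changed, to F. In ECB, a change in C_i affects only P_i. Decrypting the received ciphertext:
P[1]: D(K, E) = 7.
P[2]: D(K, 4) = 1.
P[3]: D(K, F) = 4.
P[4]: D(K, 0) = 5.
Blocks that differ from the original plaintext: P[3].

P[1] = 7, P[2] = 1, P[3] = 4, P[4] = 5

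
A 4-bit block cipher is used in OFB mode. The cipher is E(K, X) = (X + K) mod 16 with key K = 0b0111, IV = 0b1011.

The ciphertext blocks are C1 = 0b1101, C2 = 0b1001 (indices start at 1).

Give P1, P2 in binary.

OFB decryption: S_i = E(K, S_{i−1}) with S_{0} = IV; P_i = C_i ⊕ S_i.
P1: S = E(K, 0b1011) = 0b0010; 0b1101 ⊕ 0b0010 = 0b1111.
P2: S = E(K, 0b0010) = 0b1001; 0b1001 ⊕ 0b1001 = 0b0000.

P1 = 0b1111, P2 = 0b0000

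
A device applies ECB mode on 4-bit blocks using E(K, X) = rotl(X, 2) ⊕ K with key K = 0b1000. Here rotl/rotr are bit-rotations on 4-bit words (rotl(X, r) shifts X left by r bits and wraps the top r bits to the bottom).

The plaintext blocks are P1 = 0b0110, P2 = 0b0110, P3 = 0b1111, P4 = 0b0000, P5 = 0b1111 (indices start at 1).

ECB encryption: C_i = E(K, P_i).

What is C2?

C2 = 0b0001

C2: E(K, 0b0110) = 0b0001.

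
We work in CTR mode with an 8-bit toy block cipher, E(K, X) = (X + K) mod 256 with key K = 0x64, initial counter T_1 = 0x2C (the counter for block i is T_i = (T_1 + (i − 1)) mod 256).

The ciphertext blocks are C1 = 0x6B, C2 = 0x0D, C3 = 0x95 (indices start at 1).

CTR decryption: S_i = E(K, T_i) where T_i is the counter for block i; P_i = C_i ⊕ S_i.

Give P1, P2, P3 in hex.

P1 = 0xFB, P2 = 0x9C, P3 = 0x07

P1: T = 0x2C, S = E(K, T) = 0x90; 0x6B ⊕ 0x90 = 0xFB.
P2: T = 0x2D, S = E(K, T) = 0x91; 0x0D ⊕ 0x91 = 0x9C.
P3: T = 0x2E, S = E(K, T) = 0x92; 0x95 ⊕ 0x92 = 0x07.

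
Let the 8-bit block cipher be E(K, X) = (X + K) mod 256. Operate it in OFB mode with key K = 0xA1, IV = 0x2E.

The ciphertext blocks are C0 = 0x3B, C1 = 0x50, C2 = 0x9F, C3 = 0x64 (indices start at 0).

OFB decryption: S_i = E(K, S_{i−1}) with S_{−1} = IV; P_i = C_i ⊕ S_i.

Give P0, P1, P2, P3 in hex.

P0 = 0xF4, P1 = 0x20, P2 = 0x8E, P3 = 0xD6

P0: S = E(K, 0x2E) = 0xCF; 0x3B ⊕ 0xCF = 0xF4.
P1: S = E(K, 0xCF) = 0x70; 0x50 ⊕ 0x70 = 0x20.
P2: S = E(K, 0x70) = 0x11; 0x9F ⊕ 0x11 = 0x8E.
P3: S = E(K, 0x11) = 0xB2; 0x64 ⊕ 0xB2 = 0xD6.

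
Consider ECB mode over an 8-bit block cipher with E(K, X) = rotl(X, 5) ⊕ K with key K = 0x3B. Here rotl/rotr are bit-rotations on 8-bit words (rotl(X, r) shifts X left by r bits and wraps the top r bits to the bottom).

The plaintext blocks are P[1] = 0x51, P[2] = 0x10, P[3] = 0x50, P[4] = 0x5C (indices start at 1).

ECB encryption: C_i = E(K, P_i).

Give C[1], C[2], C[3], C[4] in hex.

C[1] = 0x11, C[2] = 0x39, C[3] = 0x31, C[4] = 0xB0

C[1]: E(K, 0x51) = 0x11.
C[2]: E(K, 0x10) = 0x39.
C[3]: E(K, 0x50) = 0x31.
C[4]: E(K, 0x5C) = 0xB0.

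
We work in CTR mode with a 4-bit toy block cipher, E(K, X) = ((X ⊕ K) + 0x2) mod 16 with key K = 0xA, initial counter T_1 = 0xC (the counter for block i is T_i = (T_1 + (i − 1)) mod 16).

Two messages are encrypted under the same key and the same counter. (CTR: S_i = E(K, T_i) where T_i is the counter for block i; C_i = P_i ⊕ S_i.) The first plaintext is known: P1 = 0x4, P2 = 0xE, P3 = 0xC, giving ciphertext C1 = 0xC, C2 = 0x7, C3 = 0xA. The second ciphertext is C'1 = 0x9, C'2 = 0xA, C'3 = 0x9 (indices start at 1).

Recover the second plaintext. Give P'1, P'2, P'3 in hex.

P'1 = 0x1, P'2 = 0x3, P'3 = 0xF

In CTR with a reused counter, both messages share the same keystream S_i, so C_i ⊕ C'_i = P_i ⊕ P'_i and thus P'_i = P_i ⊕ C_i ⊕ C'_i.
P'1: 0x4 ⊕ 0xC ⊕ 0x9 = 0x1.
P'2: 0xE ⊕ 0x7 ⊕ 0xA = 0x3.
P'3: 0xC ⊕ 0xA ⊕ 0x9 = 0xF.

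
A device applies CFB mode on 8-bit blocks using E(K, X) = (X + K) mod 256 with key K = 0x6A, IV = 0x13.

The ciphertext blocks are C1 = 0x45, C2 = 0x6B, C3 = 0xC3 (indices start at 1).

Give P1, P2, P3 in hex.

P1 = 0x38, P2 = 0xC4, P3 = 0x16

CFB decryption: P_i = C_i ⊕ E(K, C_{i−1}), with C_{0} = IV.
P1: E(K, 0x13) = 0x7D; 0x45 ⊕ 0x7D = 0x38.
P2: E(K, 0x45) = 0xAF; 0x6B ⊕ 0xAF = 0xC4.
P3: E(K, 0x6B) = 0xD5; 0xC3 ⊕ 0xD5 = 0x16.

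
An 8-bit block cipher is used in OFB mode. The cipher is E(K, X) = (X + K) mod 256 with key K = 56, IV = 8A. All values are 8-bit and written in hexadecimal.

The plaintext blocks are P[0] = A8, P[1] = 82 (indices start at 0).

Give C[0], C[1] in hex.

OFB encryption: S_i = E(K, S_{i−1}) with S_{−1} = IV; C_i = P_i ⊕ S_i.
C[0]: S = E(K, 8A) = E0; A8 ⊕ E0 = 48.
C[1]: S = E(K, E0) = 36; 82 ⊕ 36 = B4.

C[0] = 48, C[1] = B4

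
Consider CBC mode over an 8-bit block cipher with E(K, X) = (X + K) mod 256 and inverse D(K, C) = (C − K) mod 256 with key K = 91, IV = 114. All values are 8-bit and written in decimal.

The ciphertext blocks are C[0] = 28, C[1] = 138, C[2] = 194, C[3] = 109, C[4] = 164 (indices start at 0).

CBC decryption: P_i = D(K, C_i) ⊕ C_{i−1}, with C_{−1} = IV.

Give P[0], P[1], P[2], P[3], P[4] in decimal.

P[0] = 179, P[1] = 51, P[2] = 237, P[3] = 208, P[4] = 36

P[0]: D(K, 28) = 193; 193 ⊕ 114 = 179.
P[1]: D(K, 138) = 47; 47 ⊕ 28 = 51.
P[2]: D(K, 194) = 103; 103 ⊕ 138 = 237.
P[3]: D(K, 109) = 18; 18 ⊕ 194 = 208.
P[4]: D(K, 164) = 73; 73 ⊕ 109 = 36.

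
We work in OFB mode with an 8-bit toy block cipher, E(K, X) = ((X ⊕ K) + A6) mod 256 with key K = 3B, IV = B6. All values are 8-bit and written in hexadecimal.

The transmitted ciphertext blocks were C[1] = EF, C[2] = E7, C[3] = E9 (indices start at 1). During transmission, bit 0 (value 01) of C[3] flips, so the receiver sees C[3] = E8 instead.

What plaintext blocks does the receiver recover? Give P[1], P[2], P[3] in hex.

P[1] = DC, P[2] = 49, P[3] = D3

OFB decryption: S_i = E(K, S_{i−1}) with S_{0} = IV; P_i = C_i ⊕ S_i.
Only C[3] changed, to E8. In OFB, a change in C_i flips the same bit in P_i only; the keystream is unaffected. Decrypting the received ciphertext:
P[1]: S = E(K, B6) = 33; EF ⊕ 33 = DC.
P[2]: S = E(K, 33) = AE; E7 ⊕ AE = 49.
P[3]: S = E(K, AE) = 3B; E8 ⊕ 3B = D3.
Blocks that differ from the original plaintext: P[3].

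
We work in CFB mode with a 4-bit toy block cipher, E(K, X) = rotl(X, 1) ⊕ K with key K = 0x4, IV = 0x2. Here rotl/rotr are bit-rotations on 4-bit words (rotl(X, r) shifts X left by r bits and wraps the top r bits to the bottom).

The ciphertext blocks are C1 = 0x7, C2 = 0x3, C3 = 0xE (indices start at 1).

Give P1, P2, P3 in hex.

P1 = 0x7, P2 = 0x9, P3 = 0xC

CFB decryption: P_i = C_i ⊕ E(K, C_{i−1}), with C_{0} = IV.
P1: E(K, 0x2) = 0x0; 0x7 ⊕ 0x0 = 0x7.
P2: E(K, 0x7) = 0xA; 0x3 ⊕ 0xA = 0x9.
P3: E(K, 0x3) = 0x2; 0xE ⊕ 0x2 = 0xC.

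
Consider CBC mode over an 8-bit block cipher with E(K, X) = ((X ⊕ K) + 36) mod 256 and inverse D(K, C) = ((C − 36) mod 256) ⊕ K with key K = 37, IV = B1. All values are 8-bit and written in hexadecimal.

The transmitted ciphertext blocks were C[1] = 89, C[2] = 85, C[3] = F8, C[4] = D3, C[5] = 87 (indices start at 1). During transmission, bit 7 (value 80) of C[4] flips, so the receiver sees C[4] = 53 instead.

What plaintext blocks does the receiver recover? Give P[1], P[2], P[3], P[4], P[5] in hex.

CBC decryption: P_i = D(K, C_i) ⊕ C_{i−1}, with C_{0} = IV.
Only C[4] changed, to 53. In CBC, a change in C_i garbles P_i and flips the same bit in P_{i+1}. Decrypting the received ciphertext:
P[1]: D(K, 89) = 64; 64 ⊕ B1 = D5.
P[2]: D(K, 85) = 78; 78 ⊕ 89 = F1.
P[3]: D(K, F8) = F5; F5 ⊕ 85 = 70.
P[4]: D(K, 53) = 2A; 2A ⊕ F8 = D2.
P[5]: D(K, 87) = 66; 66 ⊕ 53 = 35.
Blocks that differ from the original plaintext: P[4], P[5].

P[1] = D5, P[2] = F1, P[3] = 70, P[4] = D2, P[5] = 35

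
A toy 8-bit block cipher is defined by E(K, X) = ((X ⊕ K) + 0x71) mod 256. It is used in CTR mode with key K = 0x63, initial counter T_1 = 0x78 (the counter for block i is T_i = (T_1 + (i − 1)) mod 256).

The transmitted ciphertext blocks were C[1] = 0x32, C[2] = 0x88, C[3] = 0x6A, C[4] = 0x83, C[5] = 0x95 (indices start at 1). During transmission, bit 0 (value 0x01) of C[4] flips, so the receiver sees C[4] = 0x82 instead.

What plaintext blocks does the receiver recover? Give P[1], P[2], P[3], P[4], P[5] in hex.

P[1] = 0xBE, P[2] = 0x03, P[3] = 0xE0, P[4] = 0x0B, P[5] = 0x05

CTR decryption: S_i = E(K, T_i) where T_i is the counter for block i; P_i = C_i ⊕ S_i.
Only C[4] changed, to 0x82. In CTR, a change in C_i flips the same bit in P_i only; the keystream is unaffected. Decrypting the received ciphertext:
P[1]: T = 0x78, S = E(K, T) = 0x8C; 0x32 ⊕ 0x8C = 0xBE.
P[2]: T = 0x79, S = E(K, T) = 0x8B; 0x88 ⊕ 0x8B = 0x03.
P[3]: T = 0x7A, S = E(K, T) = 0x8A; 0x6A ⊕ 0x8A = 0xE0.
P[4]: T = 0x7B, S = E(K, T) = 0x89; 0x82 ⊕ 0x89 = 0x0B.
P[5]: T = 0x7C, S = E(K, T) = 0x90; 0x95 ⊕ 0x90 = 0x05.
Blocks that differ from the original plaintext: P[4].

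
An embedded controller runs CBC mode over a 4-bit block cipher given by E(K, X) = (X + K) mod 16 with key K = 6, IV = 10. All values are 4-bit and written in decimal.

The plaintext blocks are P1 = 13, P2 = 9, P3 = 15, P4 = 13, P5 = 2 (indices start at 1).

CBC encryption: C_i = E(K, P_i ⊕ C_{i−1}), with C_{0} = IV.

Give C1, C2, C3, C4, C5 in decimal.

C1: P1 ⊕ 10 = 7; E(K, 7) = 13.
C2: P2 ⊕ 13 = 4; E(K, 4) = 10.
C3: P3 ⊕ 10 = 5; E(K, 5) = 11.
C4: P4 ⊕ 11 = 6; E(K, 6) = 12.
C5: P5 ⊕ 12 = 14; E(K, 14) = 4.

C1 = 13, C2 = 10, C3 = 11, C4 = 12, C5 = 4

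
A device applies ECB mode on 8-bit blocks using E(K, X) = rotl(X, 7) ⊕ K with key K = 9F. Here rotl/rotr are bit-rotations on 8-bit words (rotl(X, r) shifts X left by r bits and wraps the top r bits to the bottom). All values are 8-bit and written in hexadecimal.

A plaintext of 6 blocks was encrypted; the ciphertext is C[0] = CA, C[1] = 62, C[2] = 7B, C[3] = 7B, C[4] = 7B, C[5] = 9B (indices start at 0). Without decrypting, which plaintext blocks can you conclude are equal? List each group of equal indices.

P[2] = P[3] = P[4]

ECB encrypts each block independently with the same key, so equal ciphertext blocks imply equal plaintext blocks.
C[2] = C[3] = C[4] = 7B, so P[2] = P[3] = P[4].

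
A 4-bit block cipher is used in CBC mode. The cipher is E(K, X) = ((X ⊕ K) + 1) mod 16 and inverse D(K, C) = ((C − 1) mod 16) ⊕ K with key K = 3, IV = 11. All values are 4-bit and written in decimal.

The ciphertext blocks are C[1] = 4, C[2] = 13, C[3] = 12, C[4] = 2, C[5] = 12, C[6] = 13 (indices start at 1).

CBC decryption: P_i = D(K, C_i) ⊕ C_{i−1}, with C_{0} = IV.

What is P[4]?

P[4]: D(K, 2) = 2; 2 ⊕ 12 = 14.

P[4] = 14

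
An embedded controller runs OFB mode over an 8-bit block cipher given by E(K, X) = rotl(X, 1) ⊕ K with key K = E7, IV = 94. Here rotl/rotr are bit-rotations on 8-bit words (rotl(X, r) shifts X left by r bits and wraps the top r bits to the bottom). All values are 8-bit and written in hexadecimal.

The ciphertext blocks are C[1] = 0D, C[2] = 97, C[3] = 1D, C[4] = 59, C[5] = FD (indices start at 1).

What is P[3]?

OFB decryption: S_i = E(K, S_{i−1}) with S_{0} = IV; P_i = C_i ⊕ S_i.
P[1]: S = E(K, 94) = CE; 0D ⊕ CE = C3.
P[2]: S = E(K, CE) = 7A; 97 ⊕ 7A = ED.
P[3]: S = E(K, 7A) = 13; 1D ⊕ 13 = 0E.

P[3] = 0E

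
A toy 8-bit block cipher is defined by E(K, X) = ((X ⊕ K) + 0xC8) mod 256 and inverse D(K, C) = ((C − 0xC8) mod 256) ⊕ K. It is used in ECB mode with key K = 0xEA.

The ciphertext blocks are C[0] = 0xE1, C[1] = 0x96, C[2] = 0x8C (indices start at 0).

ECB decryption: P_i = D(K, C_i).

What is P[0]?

P[0]: D(K, 0xE1) = 0xF3.

P[0] = 0xF3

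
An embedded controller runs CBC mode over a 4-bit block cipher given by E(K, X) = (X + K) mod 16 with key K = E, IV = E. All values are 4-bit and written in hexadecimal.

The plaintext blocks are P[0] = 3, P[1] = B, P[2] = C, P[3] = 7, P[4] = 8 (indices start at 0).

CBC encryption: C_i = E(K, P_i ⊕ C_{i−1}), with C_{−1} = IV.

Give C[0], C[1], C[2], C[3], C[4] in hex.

C[0] = B, C[1] = E, C[2] = 0, C[3] = 5, C[4] = B

C[0]: P[0] ⊕ E = D; E(K, D) = B.
C[1]: P[1] ⊕ B = 0; E(K, 0) = E.
C[2]: P[2] ⊕ E = 2; E(K, 2) = 0.
C[3]: P[3] ⊕ 0 = 7; E(K, 7) = 5.
C[4]: P[4] ⊕ 5 = D; E(K, D) = B.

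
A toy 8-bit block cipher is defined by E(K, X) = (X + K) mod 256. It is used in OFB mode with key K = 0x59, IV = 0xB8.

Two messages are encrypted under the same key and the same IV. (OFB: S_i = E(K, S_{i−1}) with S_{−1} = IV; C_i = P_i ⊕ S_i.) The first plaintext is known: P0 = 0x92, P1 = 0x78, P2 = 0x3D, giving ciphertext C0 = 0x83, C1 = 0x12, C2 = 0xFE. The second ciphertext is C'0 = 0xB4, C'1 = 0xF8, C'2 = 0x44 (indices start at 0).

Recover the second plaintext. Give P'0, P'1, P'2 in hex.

In OFB with a reused IV, both messages share the same keystream S_i, so C_i ⊕ C'_i = P_i ⊕ P'_i and thus P'_i = P_i ⊕ C_i ⊕ C'_i.
P'0: 0x92 ⊕ 0x83 ⊕ 0xB4 = 0xA5.
P'1: 0x78 ⊕ 0x12 ⊕ 0xF8 = 0x92.
P'2: 0x3D ⊕ 0xFE ⊕ 0x44 = 0x87.

P'0 = 0xA5, P'1 = 0x92, P'2 = 0x87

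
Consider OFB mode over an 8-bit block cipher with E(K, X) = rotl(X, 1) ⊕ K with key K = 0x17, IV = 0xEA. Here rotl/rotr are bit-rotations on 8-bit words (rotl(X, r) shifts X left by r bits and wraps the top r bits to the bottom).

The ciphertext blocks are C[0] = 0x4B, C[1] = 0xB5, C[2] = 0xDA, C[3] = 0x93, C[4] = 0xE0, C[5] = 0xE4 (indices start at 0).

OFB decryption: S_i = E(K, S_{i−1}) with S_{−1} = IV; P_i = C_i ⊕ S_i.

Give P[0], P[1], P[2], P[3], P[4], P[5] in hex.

P[0]: S = E(K, 0xEA) = 0xC2; 0x4B ⊕ 0xC2 = 0x89.
P[1]: S = E(K, 0xC2) = 0x92; 0xB5 ⊕ 0x92 = 0x27.
P[2]: S = E(K, 0x92) = 0x32; 0xDA ⊕ 0x32 = 0xE8.
P[3]: S = E(K, 0x32) = 0x73; 0x93 ⊕ 0x73 = 0xE0.
P[4]: S = E(K, 0x73) = 0xF1; 0xE0 ⊕ 0xF1 = 0x11.
P[5]: S = E(K, 0xF1) = 0xF4; 0xE4 ⊕ 0xF4 = 0x10.

P[0] = 0x89, P[1] = 0x27, P[2] = 0xE8, P[3] = 0xE0, P[4] = 0x11, P[5] = 0x10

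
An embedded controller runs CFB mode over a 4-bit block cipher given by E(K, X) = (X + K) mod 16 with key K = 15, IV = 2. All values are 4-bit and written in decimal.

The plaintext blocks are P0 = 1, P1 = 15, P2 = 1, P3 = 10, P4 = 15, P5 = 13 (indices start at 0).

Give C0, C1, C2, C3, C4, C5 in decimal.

CFB encryption: C_i = P_i ⊕ E(K, C_{i−1}), with C_{−1} = IV.
C0: E(K, 2) = 1; 1 ⊕ 1 = 0.
C1: E(K, 0) = 15; 15 ⊕ 15 = 0.
C2: E(K, 0) = 15; 1 ⊕ 15 = 14.
C3: E(K, 14) = 13; 10 ⊕ 13 = 7.
C4: E(K, 7) = 6; 15 ⊕ 6 = 9.
C5: E(K, 9) = 8; 13 ⊕ 8 = 5.

C0 = 0, C1 = 0, C2 = 14, C3 = 7, C4 = 9, C5 = 5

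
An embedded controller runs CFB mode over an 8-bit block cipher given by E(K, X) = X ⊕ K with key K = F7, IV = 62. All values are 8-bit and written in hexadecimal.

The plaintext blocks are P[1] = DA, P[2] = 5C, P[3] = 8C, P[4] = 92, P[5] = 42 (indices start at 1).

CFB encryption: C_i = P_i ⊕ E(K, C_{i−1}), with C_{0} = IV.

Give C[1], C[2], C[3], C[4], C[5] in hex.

C[1] = 4F, C[2] = E4, C[3] = 9F, C[4] = FA, C[5] = 4F

C[1]: E(K, 62) = 95; DA ⊕ 95 = 4F.
C[2]: E(K, 4F) = B8; 5C ⊕ B8 = E4.
C[3]: E(K, E4) = 13; 8C ⊕ 13 = 9F.
C[4]: E(K, 9F) = 68; 92 ⊕ 68 = FA.
C[5]: E(K, FA) = 0D; 42 ⊕ 0D = 4F.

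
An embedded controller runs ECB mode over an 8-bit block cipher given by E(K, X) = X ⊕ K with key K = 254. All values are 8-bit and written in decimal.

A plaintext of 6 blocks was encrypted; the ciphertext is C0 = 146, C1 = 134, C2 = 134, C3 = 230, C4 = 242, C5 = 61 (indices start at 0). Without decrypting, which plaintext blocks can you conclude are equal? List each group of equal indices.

ECB encrypts each block independently with the same key, so equal ciphertext blocks imply equal plaintext blocks.
C1 = C2 = 134, so P1 = P2.

P1 = P2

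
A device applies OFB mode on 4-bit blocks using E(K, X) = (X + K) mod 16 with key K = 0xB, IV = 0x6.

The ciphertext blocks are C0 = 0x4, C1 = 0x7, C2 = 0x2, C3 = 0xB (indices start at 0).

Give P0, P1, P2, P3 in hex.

OFB decryption: S_i = E(K, S_{i−1}) with S_{−1} = IV; P_i = C_i ⊕ S_i.
P0: S = E(K, 0x6) = 0x1; 0x4 ⊕ 0x1 = 0x5.
P1: S = E(K, 0x1) = 0xC; 0x7 ⊕ 0xC = 0xB.
P2: S = E(K, 0xC) = 0x7; 0x2 ⊕ 0x7 = 0x5.
P3: S = E(K, 0x7) = 0x2; 0xB ⊕ 0x2 = 0x9.

P0 = 0x5, P1 = 0xB, P2 = 0x5, P3 = 0x9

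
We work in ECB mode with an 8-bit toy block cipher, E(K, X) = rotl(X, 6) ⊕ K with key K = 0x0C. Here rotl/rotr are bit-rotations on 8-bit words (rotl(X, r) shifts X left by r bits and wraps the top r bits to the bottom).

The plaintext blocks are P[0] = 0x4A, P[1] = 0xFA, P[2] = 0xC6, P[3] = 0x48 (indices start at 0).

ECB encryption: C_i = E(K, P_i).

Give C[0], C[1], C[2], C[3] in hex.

C[0]: E(K, 0x4A) = 0x9E.
C[1]: E(K, 0xFA) = 0xB2.
C[2]: E(K, 0xC6) = 0xBD.
C[3]: E(K, 0x48) = 0x1E.

C[0] = 0x9E, C[1] = 0xB2, C[2] = 0xBD, C[3] = 0x1E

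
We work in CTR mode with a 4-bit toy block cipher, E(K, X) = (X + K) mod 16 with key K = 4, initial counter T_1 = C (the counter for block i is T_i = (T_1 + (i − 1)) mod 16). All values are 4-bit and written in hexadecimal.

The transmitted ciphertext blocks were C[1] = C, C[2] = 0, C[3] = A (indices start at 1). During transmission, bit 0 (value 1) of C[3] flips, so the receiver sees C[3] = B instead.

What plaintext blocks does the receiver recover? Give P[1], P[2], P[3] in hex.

P[1] = C, P[2] = 1, P[3] = 9

CTR decryption: S_i = E(K, T_i) where T_i is the counter for block i; P_i = C_i ⊕ S_i.
Only C[3] changed, to B. In CTR, a change in C_i flips the same bit in P_i only; the keystream is unaffected. Decrypting the received ciphertext:
P[1]: T = C, S = E(K, T) = 0; C ⊕ 0 = C.
P[2]: T = D, S = E(K, T) = 1; 0 ⊕ 1 = 1.
P[3]: T = E, S = E(K, T) = 2; B ⊕ 2 = 9.
Blocks that differ from the original plaintext: P[3].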